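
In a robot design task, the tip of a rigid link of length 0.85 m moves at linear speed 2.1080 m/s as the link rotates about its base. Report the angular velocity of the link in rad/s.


omega = v / L = 2.1080 / 0.85 = 2.4800

2.4800 rad/s


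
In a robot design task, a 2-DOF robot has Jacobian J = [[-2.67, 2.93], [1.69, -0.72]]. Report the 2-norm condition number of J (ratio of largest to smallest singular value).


JJ^T eigenvalues: trace(JJ^T) = 19.0883, det(JJ^T) = det(J)^2 = 9.17665849
s_max^2 = (19.0883 + sqrt(327.65656293))/2 = 18.59479311
s_min^2 = (19.0883 - sqrt(327.65656293))/2 = 0.49350689
kappa = s_max/s_min = sqrt(18.59479311/0.49350689) = 6.1383

6.1383


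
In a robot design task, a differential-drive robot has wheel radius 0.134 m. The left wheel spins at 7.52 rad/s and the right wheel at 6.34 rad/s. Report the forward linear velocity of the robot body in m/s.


v = r*(wR + wL)/2 = 0.134*(6.34 + 7.52)/2 = 0.9286

0.9286 m/s


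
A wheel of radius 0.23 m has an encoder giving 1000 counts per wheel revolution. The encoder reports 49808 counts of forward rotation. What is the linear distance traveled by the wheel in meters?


revs = 49808/1000 = 49.808000
d = revs * 2*pi*r = 49.808000 * 2*pi*0.23 = 71.9792

71.9792 m


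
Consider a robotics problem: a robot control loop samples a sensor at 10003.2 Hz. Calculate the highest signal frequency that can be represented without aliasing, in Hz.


f_max = f_s/2 = 10003.2/2 = 5001.6000

5001.6000 Hz


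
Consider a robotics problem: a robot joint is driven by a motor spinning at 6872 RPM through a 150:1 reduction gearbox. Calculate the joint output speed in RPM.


omega_joint = omega_motor / N = 6872 / 150 = 45.8133

45.8133 RPM


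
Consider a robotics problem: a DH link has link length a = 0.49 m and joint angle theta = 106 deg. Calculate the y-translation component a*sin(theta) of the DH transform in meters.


a*sin(theta) = 0.49*sin(106 deg) = 0.4710

0.4710 m


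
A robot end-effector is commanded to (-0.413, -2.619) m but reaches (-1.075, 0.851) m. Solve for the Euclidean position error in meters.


dx = -1.075 - (-0.413) = -0.6620, dy = 0.851 - (-2.619) = 3.4700
err = sqrt(0.438244 + 12.040900) = 3.5326

3.5326 m


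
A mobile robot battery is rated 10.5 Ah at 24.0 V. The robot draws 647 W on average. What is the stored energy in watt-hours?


E = capacity * V = 10.5*24.0 = 252.0000

252.0000 Wh


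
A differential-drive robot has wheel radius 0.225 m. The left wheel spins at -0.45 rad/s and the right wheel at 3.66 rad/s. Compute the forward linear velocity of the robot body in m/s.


v = r*(wR + wL)/2 = 0.225*(3.66 + -0.45)/2 = 0.3611

0.3611 m/s


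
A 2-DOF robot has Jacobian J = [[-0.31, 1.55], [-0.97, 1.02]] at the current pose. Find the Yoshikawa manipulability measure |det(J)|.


det(J) = -0.31*1.02 - (1.55)*(-0.97) = 1.1873
|det(J)| = 1.1873

1.1873


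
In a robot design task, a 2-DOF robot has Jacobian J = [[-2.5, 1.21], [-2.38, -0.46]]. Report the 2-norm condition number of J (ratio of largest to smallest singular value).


JJ^T eigenvalues: trace(JJ^T) = 13.5901, det(JJ^T) = det(J)^2 = 16.23928804
s_max^2 = (13.5901 + sqrt(119.73366585))/2 = 12.26619398
s_min^2 = (13.5901 - sqrt(119.73366585))/2 = 1.32390602
kappa = s_max/s_min = sqrt(12.26619398/1.32390602) = 3.0439

3.0439


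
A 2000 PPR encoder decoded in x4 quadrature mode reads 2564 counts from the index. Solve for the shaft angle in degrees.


angle = counts * 360 / (PPR*4) = 2564 * 360 / 8000 = 115.3800

115.3800 degrees


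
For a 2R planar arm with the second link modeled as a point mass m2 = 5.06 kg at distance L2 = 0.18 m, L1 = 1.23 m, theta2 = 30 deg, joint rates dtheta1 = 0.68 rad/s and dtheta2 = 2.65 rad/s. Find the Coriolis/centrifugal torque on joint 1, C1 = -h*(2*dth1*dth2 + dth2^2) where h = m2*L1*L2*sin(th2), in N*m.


h = m2*L1*L2*sin(th2) = 5.06*1.23*0.18*sin(30 deg) = 0.560142
C1 = -h*(2*0.68*2.65 + 2.65^2) = -0.560142*10.6265 = -5.9523

-5.9523 N*m


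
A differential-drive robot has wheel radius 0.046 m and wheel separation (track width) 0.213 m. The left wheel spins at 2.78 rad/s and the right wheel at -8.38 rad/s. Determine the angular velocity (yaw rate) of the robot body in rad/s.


omega = r*(wR - wL)/L = 0.046*(-8.38 - (2.78))/0.213 = -2.4101

-2.4101 rad/s


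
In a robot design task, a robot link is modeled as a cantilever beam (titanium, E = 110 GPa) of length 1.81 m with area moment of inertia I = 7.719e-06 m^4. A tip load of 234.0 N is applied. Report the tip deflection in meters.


delta = F*L^3/(3*E*I) = 234.0*1.81^3/(3*1.100e+11*7.719e-06)
      = 1387.559394/2547270 = 5.4472e-04

5.4472e-04 m


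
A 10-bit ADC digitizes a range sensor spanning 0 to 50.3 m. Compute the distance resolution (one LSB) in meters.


res = range / 2^n = 50.3/2^10 = 50.3/1024 = 0.0491

0.0491 m


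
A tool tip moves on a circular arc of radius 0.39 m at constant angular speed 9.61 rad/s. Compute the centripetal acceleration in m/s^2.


a_c = omega^2 * r = 9.61^2 * 0.39 = 36.0173

36.0173 m/s^2


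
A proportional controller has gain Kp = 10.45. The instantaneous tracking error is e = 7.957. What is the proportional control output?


u_P = Kp * e = 10.45 * 7.957 = 83.1506

83.1506


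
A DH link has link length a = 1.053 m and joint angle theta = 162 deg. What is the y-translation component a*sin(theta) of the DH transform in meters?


a*sin(theta) = 1.053*sin(162 deg) = 0.3254

0.3254 m


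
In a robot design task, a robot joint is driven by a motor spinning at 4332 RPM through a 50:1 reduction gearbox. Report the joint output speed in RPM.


omega_joint = omega_motor / N = 4332 / 50 = 86.6400

86.6400 RPM


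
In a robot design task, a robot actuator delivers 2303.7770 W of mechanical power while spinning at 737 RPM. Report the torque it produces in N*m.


omega = 737 * 2*pi/60 = 77.178460 rad/s
tau = P / omega = 2303.7770 / 77.178460 = 29.8500

29.8500 N*m


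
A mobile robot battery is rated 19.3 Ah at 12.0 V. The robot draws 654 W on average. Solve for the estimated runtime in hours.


E = 19.3*12.0 = 231.6000 Wh
t = E/P = 231.6000/654 = 0.3541

0.3541 hours


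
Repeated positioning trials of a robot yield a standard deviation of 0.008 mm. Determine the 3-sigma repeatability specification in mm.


repeatability = 3*sigma = 3*0.008 = 0.0240

0.0240 mm


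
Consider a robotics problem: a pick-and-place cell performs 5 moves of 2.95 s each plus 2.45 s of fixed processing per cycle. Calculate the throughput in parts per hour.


T_cycle = 5*2.95 + 2.45 = 17.2000 s
rate = 3600/T = 209.3023

209.3023 parts/hour


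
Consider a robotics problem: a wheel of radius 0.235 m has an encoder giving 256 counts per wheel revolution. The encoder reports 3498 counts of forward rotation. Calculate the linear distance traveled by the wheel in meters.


revs = 3498/256 = 13.664062
d = revs * 2*pi*r = 13.664062 * 2*pi*0.235 = 20.1757

20.1757 m


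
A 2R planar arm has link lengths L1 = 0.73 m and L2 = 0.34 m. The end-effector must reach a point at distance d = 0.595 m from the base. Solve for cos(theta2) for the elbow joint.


cos(th2) = (d^2 - L1^2 - L2^2)/(2*L1*L2) = (0.595^2 - 0.73^2 - 0.34^2)/(2*0.73*0.34) = -0.5932

-0.5932


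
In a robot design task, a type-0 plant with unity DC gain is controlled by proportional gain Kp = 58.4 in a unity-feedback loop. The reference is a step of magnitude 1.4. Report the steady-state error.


e_ss = R/(1 + Kp) = 1.4/(1 + 58.4) = 1.4/59.4000 = 0.0236

0.0236


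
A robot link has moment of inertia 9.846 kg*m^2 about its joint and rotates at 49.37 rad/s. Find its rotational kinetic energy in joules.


KE = (1/2)*I*omega^2 = 0.5*9.846*49.37^2 = 11999.3049

11999.3049 J


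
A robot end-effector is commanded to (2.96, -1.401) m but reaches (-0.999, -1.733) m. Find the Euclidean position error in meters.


dx = -0.999 - (2.96) = -3.9590, dy = -1.733 - (-1.401) = -0.3320
err = sqrt(15.673681 + 0.110224) = 3.9729

3.9729 m


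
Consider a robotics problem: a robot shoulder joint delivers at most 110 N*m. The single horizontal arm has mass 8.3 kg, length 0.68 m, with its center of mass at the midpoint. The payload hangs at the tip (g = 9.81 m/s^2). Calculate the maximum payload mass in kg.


tau_arm = m_arm*g*(L/2) = 8.3*9.81*0.68/2 = 27.6838 N*m
tau_payload = tau_max - tau_arm = 110 - 27.6838 = 82.3162
m_payload = tau_payload / (g*L) = 82.3162 / (9.81*0.68) = 12.3398

12.3398 kg


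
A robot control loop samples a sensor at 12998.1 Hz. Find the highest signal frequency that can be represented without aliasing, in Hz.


f_max = f_s/2 = 12998.1/2 = 6499.0500

6499.0500 Hz


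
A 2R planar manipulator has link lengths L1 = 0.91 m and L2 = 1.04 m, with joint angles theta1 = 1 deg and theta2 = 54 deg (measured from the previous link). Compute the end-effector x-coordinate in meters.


x = L1*cos(th1) + L2*cos(th1+th2) = 0.91*cos(1 deg) + 1.04*cos(55 deg) = 1.5064

1.5064 m


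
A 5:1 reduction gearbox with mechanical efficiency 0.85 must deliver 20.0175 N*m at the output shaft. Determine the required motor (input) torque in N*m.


tau_in = tau_out / (N * eta) = 20.0175 / (5 * 0.85) = 4.7100

4.7100 N*m


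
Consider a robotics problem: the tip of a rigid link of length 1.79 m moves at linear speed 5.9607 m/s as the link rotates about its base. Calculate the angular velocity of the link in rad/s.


omega = v / L = 5.9607 / 1.79 = 3.3300

3.3300 rad/s


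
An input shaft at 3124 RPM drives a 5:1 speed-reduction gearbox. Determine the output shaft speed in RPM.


omega_out = omega_in / N = 3124 / 5 = 624.8000

624.8000 RPM


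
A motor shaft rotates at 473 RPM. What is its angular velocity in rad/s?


omega = 473 * 2*pi/60 = 49.5324

49.5324 rad/s


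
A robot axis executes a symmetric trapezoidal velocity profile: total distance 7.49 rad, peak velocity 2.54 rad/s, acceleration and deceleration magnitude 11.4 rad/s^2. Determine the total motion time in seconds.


t_acc = v/a = 2.54/11.4 = 0.222807 s
d_acc = v^2/(2a) = 0.282965 rad (each ramp)
d_cruise = 7.49 - 2*0.282965 = 6.924070 rad
t_cruise = 6.924070/2.54 = 2.726012 s
t_total = 2*0.222807 + 2.726012 = 3.1716

3.1716 s


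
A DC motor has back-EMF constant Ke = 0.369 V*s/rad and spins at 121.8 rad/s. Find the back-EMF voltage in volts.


V_emf = Ke * omega = 0.369*121.8 = 44.9442

44.9442 V


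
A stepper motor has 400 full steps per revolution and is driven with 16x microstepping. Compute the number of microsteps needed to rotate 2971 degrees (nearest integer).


step_size = 360/(400*16) = 360/6400 = 0.056250 deg
n = 2971/(360/6400) = 2971*6400/360 = 52817.7778 -> 52818

52818 steps


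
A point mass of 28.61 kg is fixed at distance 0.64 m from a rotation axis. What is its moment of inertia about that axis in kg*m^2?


I = m*r^2 = 28.61*0.64^2 = 11.7187

11.7187 kg*m^2


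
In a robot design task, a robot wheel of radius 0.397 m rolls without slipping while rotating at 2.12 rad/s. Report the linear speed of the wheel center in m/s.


v = omega * r = 2.12 * 0.397 = 0.8416

0.8416 m/s


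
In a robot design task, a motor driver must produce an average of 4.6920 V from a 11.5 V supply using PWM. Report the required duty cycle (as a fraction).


D = V_avg/V_supply = 4.6920/11.5 = 0.4080

0.4080


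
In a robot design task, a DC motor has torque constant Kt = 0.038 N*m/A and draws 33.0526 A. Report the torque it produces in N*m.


tau = Kt * I = 0.038*33.0526 = 1.2560

1.2560 N*m


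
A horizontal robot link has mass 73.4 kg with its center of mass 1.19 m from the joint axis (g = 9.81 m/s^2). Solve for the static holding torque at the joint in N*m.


tau = m*g*L = 73.4 * 9.81 * 1.19 = 856.8643

856.8643 N*m


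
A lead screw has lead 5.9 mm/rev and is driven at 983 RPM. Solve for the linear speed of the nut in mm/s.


v = lead * (RPM/60) = 5.9*983/60 = 96.6617

96.6617 mm/s


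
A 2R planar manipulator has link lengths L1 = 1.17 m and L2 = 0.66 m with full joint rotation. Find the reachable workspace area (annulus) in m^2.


r_max = L1 + L2 = 1.8300, r_min = |L1 - L2| = 0.5100
A = pi*(r_max^2 - r_min^2) = pi*(3.3489 - 0.2601) = 9.7038

9.7038 m^2


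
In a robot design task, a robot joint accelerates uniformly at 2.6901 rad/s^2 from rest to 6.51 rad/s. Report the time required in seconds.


t = delta_omega / alpha = 6.51 / 2.6901 = 2.4200

2.4200 s


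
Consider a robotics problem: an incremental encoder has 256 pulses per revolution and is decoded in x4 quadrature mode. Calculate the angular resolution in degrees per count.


resolution = 360 / (PPR * 4) = 360 / 1024 = 0.3516

0.3516 degrees


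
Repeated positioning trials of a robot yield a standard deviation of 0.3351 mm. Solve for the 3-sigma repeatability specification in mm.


repeatability = 3*sigma = 3*0.3351 = 1.0053

1.0053 mm


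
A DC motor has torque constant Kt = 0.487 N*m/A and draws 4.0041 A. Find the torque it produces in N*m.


tau = Kt * I = 0.487*4.0041 = 1.9500

1.9500 N*m


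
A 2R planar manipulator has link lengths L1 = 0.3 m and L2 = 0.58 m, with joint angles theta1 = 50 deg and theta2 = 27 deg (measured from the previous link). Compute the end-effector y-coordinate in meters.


y = L1*sin(th1) + L2*sin(th1+th2) = 0.3*sin(50 deg) + 0.58*sin(77 deg) = 0.7949

0.7949 m


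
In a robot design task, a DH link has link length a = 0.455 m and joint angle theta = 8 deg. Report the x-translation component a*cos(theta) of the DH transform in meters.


a*cos(theta) = 0.455*cos(8 deg) = 0.4506

0.4506 m


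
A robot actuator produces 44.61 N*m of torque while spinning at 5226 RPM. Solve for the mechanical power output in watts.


omega = 5226 * 2*pi/60 = 547.265440 rad/s
P = tau * omega = 44.61 * 547.265440 = 24413.5113

24413.5113 W


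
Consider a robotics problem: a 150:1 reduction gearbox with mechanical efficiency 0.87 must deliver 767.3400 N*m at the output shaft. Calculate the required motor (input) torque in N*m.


tau_in = tau_out / (N * eta) = 767.3400 / (150 * 0.87) = 5.8800

5.8800 N*m


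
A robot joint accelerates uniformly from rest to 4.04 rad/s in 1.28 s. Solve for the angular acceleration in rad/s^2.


alpha = delta_omega / t = 4.04 / 1.28 = 3.1562

3.1562 rad/s^2


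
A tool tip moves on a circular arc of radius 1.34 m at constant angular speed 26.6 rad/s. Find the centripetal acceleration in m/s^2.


a_c = omega^2 * r = 26.6^2 * 1.34 = 948.1304

948.1304 m/s^2


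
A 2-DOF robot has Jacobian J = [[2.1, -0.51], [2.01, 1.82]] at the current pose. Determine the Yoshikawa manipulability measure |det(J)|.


det(J) = 2.1*1.82 - (-0.51)*(2.01) = 4.8471
|det(J)| = 4.8471

4.8471


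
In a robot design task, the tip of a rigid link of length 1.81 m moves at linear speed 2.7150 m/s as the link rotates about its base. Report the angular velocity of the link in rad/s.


omega = v / L = 2.7150 / 1.81 = 1.5000

1.5000 rad/s


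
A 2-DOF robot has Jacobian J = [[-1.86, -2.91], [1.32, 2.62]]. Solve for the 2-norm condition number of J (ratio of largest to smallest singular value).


JJ^T eigenvalues: trace(JJ^T) = 20.5345, det(JJ^T) = det(J)^2 = 1.06502400
s_max^2 = (20.5345 + sqrt(417.40559425))/2 = 20.48250323
s_min^2 = (20.5345 - sqrt(417.40559425))/2 = 0.05199677
kappa = s_max/s_min = sqrt(20.48250323/0.05199677) = 19.8474

19.8474


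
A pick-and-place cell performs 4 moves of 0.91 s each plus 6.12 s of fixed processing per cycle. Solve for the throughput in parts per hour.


T_cycle = 4*0.91 + 6.12 = 9.7600 s
rate = 3600/T = 368.8525

368.8525 parts/hour


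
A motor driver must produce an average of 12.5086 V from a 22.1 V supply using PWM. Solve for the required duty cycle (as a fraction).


D = V_avg/V_supply = 12.5086/22.1 = 0.5660

0.5660


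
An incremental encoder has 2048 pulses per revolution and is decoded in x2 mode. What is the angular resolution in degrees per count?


resolution = 360 / (PPR * 2) = 360 / 4096 = 0.0879

0.0879 degrees


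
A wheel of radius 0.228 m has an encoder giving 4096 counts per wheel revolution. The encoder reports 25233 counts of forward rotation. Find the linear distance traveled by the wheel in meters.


revs = 25233/4096 = 6.160400
d = revs * 2*pi*r = 6.160400 * 2*pi*0.228 = 8.8252

8.8252 m


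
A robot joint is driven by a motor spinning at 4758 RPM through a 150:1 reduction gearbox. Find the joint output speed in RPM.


omega_joint = omega_motor / N = 4758 / 150 = 31.7200

31.7200 RPM


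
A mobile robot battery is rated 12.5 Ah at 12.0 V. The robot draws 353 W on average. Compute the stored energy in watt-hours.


E = capacity * V = 12.5*12.0 = 150.0000

150.0000 Wh


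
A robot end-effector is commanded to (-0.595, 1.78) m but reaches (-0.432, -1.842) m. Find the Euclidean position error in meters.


dx = -0.432 - (-0.595) = 0.1630, dy = -1.842 - (1.78) = -3.6220
err = sqrt(0.026569 + 13.118884) = 3.6257

3.6257 m


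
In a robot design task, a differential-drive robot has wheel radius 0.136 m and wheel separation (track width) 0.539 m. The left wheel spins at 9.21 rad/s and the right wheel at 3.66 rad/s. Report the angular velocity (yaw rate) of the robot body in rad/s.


omega = r*(wR - wL)/L = 0.136*(3.66 - (9.21))/0.539 = -1.4004

-1.4004 rad/s


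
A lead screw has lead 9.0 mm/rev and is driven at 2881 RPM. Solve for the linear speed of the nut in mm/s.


v = lead * (RPM/60) = 9.0*2881/60 = 432.1500

432.1500 mm/s


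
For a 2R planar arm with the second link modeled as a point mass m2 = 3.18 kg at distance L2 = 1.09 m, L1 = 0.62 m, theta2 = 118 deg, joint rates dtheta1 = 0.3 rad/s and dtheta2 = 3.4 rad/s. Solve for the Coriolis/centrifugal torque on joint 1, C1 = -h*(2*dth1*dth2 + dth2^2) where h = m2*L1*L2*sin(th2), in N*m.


h = m2*L1*L2*sin(th2) = 3.18*0.62*1.09*sin(118 deg) = 1.897493
C1 = -h*(2*0.3*3.4 + 3.4^2) = -1.897493*13.6000 = -25.8059

-25.8059 N*m


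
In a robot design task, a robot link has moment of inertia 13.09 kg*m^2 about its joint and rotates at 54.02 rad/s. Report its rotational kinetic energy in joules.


KE = (1/2)*I*omega^2 = 0.5*13.09*54.02^2 = 19099.3598

19099.3598 J


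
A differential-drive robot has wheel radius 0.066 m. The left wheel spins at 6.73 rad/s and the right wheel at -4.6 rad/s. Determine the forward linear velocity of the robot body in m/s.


v = r*(wR + wL)/2 = 0.066*(-4.6 + 6.73)/2 = 0.0703

0.0703 m/s


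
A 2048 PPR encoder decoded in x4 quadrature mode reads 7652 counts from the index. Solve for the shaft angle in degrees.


angle = counts * 360 / (PPR*4) = 7652 * 360 / 8192 = 336.2695

336.2695 degrees


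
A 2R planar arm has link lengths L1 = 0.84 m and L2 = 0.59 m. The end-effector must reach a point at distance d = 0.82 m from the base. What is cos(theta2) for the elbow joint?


cos(th2) = (d^2 - L1^2 - L2^2)/(2*L1*L2) = (0.82^2 - 0.84^2 - 0.59^2)/(2*0.84*0.59) = -0.3847

-0.3847


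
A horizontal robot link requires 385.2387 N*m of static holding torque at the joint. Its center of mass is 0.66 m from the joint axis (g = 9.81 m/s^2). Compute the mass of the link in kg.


m = tau / (g*L) = 385.2387 / (9.81 * 0.66) = 59.5000

59.5000 kg


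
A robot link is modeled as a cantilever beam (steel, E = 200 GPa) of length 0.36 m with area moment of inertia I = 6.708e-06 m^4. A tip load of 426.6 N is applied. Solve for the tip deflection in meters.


delta = F*L^3/(3*E*I) = 426.6*0.36^3/(3*2.000e+11*6.708e-06)
      = 19.9034496/4024800 = 4.9452e-06

4.9452e-06 m


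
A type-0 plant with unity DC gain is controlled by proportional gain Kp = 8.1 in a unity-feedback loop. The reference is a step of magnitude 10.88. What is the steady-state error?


e_ss = R/(1 + Kp) = 10.88/(1 + 8.1) = 10.88/9.1000 = 1.1956

1.1956


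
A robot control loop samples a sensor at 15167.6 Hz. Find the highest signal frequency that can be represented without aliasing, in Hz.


f_max = f_s/2 = 15167.6/2 = 7583.8000

7583.8000 Hz


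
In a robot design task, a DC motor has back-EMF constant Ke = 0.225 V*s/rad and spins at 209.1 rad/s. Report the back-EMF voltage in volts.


V_emf = Ke * omega = 0.225*209.1 = 47.0475

47.0475 V


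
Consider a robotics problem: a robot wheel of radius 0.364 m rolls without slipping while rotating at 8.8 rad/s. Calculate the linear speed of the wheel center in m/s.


v = omega * r = 8.8 * 0.364 = 3.2032

3.2032 m/s


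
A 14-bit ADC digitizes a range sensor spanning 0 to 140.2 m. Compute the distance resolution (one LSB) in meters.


res = range / 2^n = 140.2/2^14 = 140.2/16384 = 0.0086

0.0086 m


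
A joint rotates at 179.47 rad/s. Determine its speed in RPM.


RPM = 179.47 * 60/(2*pi) = 1713.8123

1713.8123 RPM


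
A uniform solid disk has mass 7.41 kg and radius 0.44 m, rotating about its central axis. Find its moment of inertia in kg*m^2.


I = (1/2)*m*R^2 = 0.5*7.41*0.44^2 = 0.7173

0.7173 kg*m^2


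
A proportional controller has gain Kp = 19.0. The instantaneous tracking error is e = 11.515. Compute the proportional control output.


u_P = Kp * e = 19.0 * 11.515 = 218.7850

218.7850


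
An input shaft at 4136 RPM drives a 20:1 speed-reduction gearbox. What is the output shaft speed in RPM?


omega_out = omega_in / N = 4136 / 20 = 206.8000

206.8000 RPM


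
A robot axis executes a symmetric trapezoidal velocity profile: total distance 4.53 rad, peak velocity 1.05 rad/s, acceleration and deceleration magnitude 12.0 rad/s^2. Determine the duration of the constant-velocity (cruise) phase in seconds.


t_acc = v/a = 0.087500 s, d_acc = v^2/(2a) = 0.045937 rad each
d_cruise = 4.53 - 2*0.045937 = 4.438126 rad
t_cruise = d_cruise/v = 4.438126/1.05 = 4.2268

4.2268 s


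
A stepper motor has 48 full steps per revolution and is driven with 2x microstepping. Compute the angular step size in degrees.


step = 360/(48*2) = 360/96 = 3.7500

3.7500 degrees


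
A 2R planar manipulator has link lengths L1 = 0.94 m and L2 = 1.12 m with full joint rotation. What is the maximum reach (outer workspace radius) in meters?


r_max = L1 + L2 = 0.94 + 1.12 = 2.0600

2.0600 m


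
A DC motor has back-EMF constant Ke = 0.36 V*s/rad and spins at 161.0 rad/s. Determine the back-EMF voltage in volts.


V_emf = Ke * omega = 0.36*161.0 = 57.9600

57.9600 V


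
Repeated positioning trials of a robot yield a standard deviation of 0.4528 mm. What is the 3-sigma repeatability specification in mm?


repeatability = 3*sigma = 3*0.4528 = 1.3584

1.3584 mm


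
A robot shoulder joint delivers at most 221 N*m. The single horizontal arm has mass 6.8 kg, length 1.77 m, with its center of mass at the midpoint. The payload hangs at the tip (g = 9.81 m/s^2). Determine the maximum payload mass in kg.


tau_arm = m_arm*g*(L/2) = 6.8*9.81*1.77/2 = 59.0366 N*m
tau_payload = tau_max - tau_arm = 221 - 59.0366 = 161.9634
m_payload = tau_payload / (g*L) = 161.9634 / (9.81*1.77) = 9.3277

9.3277 kg


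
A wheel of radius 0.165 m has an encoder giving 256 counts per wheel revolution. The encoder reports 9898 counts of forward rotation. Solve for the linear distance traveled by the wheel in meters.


revs = 9898/256 = 38.664062
d = revs * 2*pi*r = 38.664062 * 2*pi*0.165 = 40.0840

40.0840 m


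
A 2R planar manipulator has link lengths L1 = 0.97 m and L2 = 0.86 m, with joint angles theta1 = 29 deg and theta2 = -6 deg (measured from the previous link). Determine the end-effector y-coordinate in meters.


y = L1*sin(th1) + L2*sin(th1+th2) = 0.97*sin(29 deg) + 0.86*sin(23 deg) = 0.8063

0.8063 m


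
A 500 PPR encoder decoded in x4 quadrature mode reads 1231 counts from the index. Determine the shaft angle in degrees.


angle = counts * 360 / (PPR*4) = 1231 * 360 / 2000 = 221.5800

221.5800 degrees


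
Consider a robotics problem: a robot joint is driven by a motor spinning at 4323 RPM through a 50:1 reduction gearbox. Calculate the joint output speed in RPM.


omega_joint = omega_motor / N = 4323 / 50 = 86.4600

86.4600 RPM


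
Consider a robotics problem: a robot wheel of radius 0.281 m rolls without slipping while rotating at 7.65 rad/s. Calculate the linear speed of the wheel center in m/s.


v = omega * r = 7.65 * 0.281 = 2.1497

2.1497 m/s


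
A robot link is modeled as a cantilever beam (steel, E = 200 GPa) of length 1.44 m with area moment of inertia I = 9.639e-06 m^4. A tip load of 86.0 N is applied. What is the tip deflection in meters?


delta = F*L^3/(3*E*I) = 86.0*1.44^3/(3*2.000e+11*9.639e-06)
      = 256.794624/5783400 = 4.4402e-05

4.4402e-05 m


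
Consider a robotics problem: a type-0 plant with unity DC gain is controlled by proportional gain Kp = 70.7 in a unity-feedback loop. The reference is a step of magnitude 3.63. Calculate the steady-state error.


e_ss = R/(1 + Kp) = 3.63/(1 + 70.7) = 3.63/71.7000 = 0.0506

0.0506


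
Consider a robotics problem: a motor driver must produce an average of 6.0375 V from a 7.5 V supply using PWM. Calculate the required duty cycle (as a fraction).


D = V_avg/V_supply = 6.0375/7.5 = 0.8050

0.8050


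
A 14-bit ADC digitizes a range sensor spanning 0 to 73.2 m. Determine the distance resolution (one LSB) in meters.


res = range / 2^n = 73.2/2^14 = 73.2/16384 = 0.0045

0.0045 m


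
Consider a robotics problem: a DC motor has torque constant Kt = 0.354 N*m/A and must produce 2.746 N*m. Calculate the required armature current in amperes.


I = tau / Kt = 2.746/0.354 = 7.7571

7.7571 A


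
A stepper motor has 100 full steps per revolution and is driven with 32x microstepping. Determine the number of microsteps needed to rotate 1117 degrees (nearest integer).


step_size = 360/(100*32) = 360/3200 = 0.112500 deg
n = 1117/(360/3200) = 1117*3200/360 = 9928.8889 -> 9929

9929 steps


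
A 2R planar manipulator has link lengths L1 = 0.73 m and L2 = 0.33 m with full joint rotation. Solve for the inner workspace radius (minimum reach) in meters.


r_min = |L1 - L2| = |0.73 - 0.33| = 0.4000

0.4000 m


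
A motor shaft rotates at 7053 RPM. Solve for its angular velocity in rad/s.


omega = 7053 * 2*pi/60 = 738.5884

738.5884 rad/s


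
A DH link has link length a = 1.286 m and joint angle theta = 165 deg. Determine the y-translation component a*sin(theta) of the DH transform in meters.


a*sin(theta) = 1.286*sin(165 deg) = 0.3328

0.3328 m


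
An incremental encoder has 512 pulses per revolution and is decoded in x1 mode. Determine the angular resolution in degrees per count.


resolution = 360 / (PPR * 1) = 360 / 512 = 0.7031

0.7031 degrees


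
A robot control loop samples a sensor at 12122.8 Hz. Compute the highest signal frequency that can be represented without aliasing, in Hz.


f_max = f_s/2 = 12122.8/2 = 6061.4000

6061.4000 Hz


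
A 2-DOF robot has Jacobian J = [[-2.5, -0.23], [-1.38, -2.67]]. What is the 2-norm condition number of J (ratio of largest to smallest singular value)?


JJ^T eigenvalues: trace(JJ^T) = 15.3362, det(JJ^T) = det(J)^2 = 40.41907776
s_max^2 = (15.3362 + sqrt(73.52271940))/2 = 11.95536951
s_min^2 = (15.3362 - sqrt(73.52271940))/2 = 3.38083049
kappa = s_max/s_min = sqrt(11.95536951/3.38083049) = 1.8805

1.8805


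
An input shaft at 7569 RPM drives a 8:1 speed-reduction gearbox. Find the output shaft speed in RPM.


omega_out = omega_in / N = 7569 / 8 = 946.1250

946.1250 RPM


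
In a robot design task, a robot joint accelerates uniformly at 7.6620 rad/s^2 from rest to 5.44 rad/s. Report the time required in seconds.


t = delta_omega / alpha = 5.44 / 7.6620 = 0.7100

0.7100 s


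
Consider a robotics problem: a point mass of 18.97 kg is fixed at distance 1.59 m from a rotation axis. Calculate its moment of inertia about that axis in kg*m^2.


I = m*r^2 = 18.97*1.59^2 = 47.9581

47.9581 kg*m^2


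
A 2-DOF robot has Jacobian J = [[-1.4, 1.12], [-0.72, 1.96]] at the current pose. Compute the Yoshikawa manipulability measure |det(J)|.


det(J) = -1.4*1.96 - (1.12)*(-0.72) = -1.9376
|det(J)| = 1.9376

1.9376


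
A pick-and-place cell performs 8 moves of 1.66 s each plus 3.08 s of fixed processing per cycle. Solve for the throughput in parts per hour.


T_cycle = 8*1.66 + 3.08 = 16.3600 s
rate = 3600/T = 220.0489

220.0489 parts/hour


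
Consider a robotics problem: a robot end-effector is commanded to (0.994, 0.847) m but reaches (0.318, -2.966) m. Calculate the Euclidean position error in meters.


dx = 0.318 - (0.994) = -0.6760, dy = -2.966 - (0.847) = -3.8130
err = sqrt(0.456976 + 14.538969) = 3.8725

3.8725 m


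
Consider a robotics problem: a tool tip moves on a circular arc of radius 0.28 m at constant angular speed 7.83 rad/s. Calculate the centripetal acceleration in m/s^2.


a_c = omega^2 * r = 7.83^2 * 0.28 = 17.1665

17.1665 m/s^2


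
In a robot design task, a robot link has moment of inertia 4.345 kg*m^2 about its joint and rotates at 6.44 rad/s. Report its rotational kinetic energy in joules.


KE = (1/2)*I*omega^2 = 0.5*4.345*6.44^2 = 90.1014

90.1014 J


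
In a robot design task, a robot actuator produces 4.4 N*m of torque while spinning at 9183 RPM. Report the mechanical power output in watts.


omega = 9183 * 2*pi/60 = 961.641511 rad/s
P = tau * omega = 4.4 * 961.641511 = 4231.2226

4231.2226 W


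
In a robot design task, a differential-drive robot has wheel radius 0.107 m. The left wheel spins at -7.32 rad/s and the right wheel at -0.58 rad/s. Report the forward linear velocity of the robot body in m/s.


v = r*(wR + wL)/2 = 0.107*(-0.58 + -7.32)/2 = -0.4227

-0.4227 m/s


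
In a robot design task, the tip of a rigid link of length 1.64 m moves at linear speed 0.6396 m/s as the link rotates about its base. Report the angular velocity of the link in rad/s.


omega = v / L = 0.6396 / 1.64 = 0.3900

0.3900 rad/s


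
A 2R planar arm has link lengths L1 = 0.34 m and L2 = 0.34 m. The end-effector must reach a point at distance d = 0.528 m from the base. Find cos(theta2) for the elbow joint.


cos(th2) = (d^2 - L1^2 - L2^2)/(2*L1*L2) = (0.528^2 - 0.34^2 - 0.34^2)/(2*0.34*0.34) = 0.2058

0.2058


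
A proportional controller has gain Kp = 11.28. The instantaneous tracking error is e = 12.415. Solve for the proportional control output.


u_P = Kp * e = 11.28 * 12.415 = 140.0412

140.0412


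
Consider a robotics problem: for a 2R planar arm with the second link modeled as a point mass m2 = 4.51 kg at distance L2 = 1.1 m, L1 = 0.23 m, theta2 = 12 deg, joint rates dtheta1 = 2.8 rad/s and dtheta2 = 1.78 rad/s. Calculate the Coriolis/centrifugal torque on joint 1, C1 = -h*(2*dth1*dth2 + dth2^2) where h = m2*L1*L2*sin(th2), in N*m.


h = m2*L1*L2*sin(th2) = 4.51*0.23*1.1*sin(12 deg) = 0.237233
C1 = -h*(2*2.8*1.78 + 1.78^2) = -0.237233*13.1364 = -3.1164

-3.1164 N*m


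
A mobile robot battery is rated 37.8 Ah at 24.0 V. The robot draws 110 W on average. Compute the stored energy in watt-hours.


E = capacity * V = 37.8*24.0 = 907.2000

907.2000 Wh


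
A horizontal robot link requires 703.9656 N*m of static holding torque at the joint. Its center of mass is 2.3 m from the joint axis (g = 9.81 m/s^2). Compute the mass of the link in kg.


m = tau / (g*L) = 703.9656 / (9.81 * 2.3) = 31.2000

31.2000 kg


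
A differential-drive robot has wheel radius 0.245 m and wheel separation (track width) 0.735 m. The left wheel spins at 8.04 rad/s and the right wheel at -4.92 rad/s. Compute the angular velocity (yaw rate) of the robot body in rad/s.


omega = r*(wR - wL)/L = 0.245*(-4.92 - (8.04))/0.735 = -4.3200

-4.3200 rad/s


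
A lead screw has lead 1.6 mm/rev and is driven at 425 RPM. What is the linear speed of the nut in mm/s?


v = lead * (RPM/60) = 1.6*425/60 = 11.3333

11.3333 mm/s


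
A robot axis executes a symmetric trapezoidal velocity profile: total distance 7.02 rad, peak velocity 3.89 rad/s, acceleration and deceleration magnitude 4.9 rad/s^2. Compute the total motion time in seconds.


t_acc = v/a = 3.89/4.9 = 0.793878 s
d_acc = v^2/(2a) = 1.544092 rad (each ramp)
d_cruise = 7.02 - 2*1.544092 = 3.931816 rad
t_cruise = 3.931816/3.89 = 1.010750 s
t_total = 2*0.793878 + 1.010750 = 2.5985

2.5985 s


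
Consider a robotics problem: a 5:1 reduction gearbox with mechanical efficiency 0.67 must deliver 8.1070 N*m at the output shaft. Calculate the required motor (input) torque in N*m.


tau_in = tau_out / (N * eta) = 8.1070 / (5 * 0.67) = 2.4200

2.4200 N*m


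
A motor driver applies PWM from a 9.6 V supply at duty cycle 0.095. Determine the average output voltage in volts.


V_avg = V_supply * D = 9.6*0.095 = 0.9120

0.9120 V


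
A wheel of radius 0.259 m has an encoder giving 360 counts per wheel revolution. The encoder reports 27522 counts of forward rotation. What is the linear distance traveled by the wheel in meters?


revs = 27522/360 = 76.450000
d = revs * 2*pi*r = 76.450000 * 2*pi*0.259 = 124.4105

124.4105 m


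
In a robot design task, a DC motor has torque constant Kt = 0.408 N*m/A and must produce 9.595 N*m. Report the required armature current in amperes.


I = tau / Kt = 9.595/0.408 = 23.5172

23.5172 A


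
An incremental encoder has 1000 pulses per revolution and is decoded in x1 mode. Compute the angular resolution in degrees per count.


resolution = 360 / (PPR * 1) = 360 / 1000 = 0.3600

0.3600 degrees


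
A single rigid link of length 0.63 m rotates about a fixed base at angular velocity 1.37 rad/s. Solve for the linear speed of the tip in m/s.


v = L*omega = 0.63 * 1.37 = 0.8631

0.8631 m/s


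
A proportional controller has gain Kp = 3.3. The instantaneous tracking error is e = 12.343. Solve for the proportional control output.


u_P = Kp * e = 3.3 * 12.343 = 40.7319

40.7319


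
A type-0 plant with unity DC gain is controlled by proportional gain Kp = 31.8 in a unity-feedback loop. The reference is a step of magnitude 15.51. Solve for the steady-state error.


e_ss = R/(1 + Kp) = 15.51/(1 + 31.8) = 15.51/32.8000 = 0.4729

0.4729


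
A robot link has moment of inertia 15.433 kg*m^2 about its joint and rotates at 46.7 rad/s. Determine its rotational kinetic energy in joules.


KE = (1/2)*I*omega^2 = 0.5*15.433*46.7^2 = 16828.8377

16828.8377 J


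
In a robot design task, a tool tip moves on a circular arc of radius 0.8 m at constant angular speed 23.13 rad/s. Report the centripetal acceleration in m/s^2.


a_c = omega^2 * r = 23.13^2 * 0.8 = 427.9975

427.9975 m/s^2


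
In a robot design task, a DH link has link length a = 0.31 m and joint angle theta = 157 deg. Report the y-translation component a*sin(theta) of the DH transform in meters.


a*sin(theta) = 0.31*sin(157 deg) = 0.1211

0.1211 m


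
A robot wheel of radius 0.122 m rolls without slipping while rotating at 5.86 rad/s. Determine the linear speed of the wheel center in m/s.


v = omega * r = 5.86 * 0.122 = 0.7149

0.7149 m/s


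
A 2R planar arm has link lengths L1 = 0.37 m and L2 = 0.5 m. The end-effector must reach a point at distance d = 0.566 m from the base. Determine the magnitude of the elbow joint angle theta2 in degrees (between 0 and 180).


cos(th2) = (d^2 - L1^2 - L2^2)/(2*L1*L2) = (0.566^2 - 0.37^2 - 0.5^2)/(2*0.37*0.5) = -0.17984865
th2 = acos(-0.17984865) = 100.3609 deg

100.3609 degrees


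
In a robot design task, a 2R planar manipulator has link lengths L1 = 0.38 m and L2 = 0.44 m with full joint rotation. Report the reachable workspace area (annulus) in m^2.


r_max = L1 + L2 = 0.8200, r_min = |L1 - L2| = 0.0600
A = pi*(r_max^2 - r_min^2) = pi*(0.6724 - 0.0036) = 2.1011

2.1011 m^2


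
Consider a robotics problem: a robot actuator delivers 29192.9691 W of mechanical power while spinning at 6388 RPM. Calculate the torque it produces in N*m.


omega = 6388 * 2*pi/60 = 668.949796 rad/s
tau = P / omega = 29192.9691 / 668.949796 = 43.6400

43.6400 N*m


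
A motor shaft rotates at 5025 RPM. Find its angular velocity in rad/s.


omega = 5025 * 2*pi/60 = 526.2168

526.2168 rad/s


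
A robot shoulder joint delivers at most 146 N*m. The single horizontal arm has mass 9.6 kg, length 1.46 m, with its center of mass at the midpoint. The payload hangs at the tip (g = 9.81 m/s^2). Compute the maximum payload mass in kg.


tau_arm = m_arm*g*(L/2) = 9.6*9.81*1.46/2 = 68.7485 N*m
tau_payload = tau_max - tau_arm = 146 - 68.7485 = 77.2515
m_payload = tau_payload / (g*L) = 77.2515 / (9.81*1.46) = 5.3937

5.3937 kg


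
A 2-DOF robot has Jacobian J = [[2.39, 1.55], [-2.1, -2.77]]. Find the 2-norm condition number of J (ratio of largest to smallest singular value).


JJ^T eigenvalues: trace(JJ^T) = 20.1975, det(JJ^T) = det(J)^2 = 11.32524409
s_max^2 = (20.1975 + sqrt(362.63802989))/2 = 19.62027863
s_min^2 = (20.1975 - sqrt(362.63802989))/2 = 0.57722137
kappa = s_max/s_min = sqrt(19.62027863/0.57722137) = 5.8302

5.8302


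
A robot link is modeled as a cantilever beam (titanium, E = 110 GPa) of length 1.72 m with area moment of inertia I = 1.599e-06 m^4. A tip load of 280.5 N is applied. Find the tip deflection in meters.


delta = F*L^3/(3*E*I) = 280.5*1.72^3/(3*1.100e+11*1.599e-06)
      = 1427.309664/527670 = 0.0027

0.0027 m


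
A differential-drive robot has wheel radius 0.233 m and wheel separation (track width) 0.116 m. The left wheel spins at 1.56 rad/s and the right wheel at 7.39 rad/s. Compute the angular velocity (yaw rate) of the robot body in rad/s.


omega = r*(wR - wL)/L = 0.233*(7.39 - (1.56))/0.116 = 11.7103

11.7103 rad/s


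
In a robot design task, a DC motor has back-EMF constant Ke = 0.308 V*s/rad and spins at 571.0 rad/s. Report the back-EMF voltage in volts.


V_emf = Ke * omega = 0.308*571.0 = 175.8680

175.8680 V


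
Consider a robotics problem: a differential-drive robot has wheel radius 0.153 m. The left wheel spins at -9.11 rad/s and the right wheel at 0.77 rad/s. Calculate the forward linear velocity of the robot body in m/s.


v = r*(wR + wL)/2 = 0.153*(0.77 + -9.11)/2 = -0.6380

-0.6380 m/s


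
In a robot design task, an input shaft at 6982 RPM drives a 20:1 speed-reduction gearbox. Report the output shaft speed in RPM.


omega_out = omega_in / N = 6982 / 20 = 349.1000

349.1000 RPM


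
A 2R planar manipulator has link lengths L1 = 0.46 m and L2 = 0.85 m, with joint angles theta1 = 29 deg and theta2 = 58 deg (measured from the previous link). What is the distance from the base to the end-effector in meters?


x = L1*cos(th1) + L2*cos(th1+th2) = 0.446811
y = L1*sin(th1) + L2*sin(th1+th2) = 1.071848
d = sqrt(x^2 + y^2) = sqrt(0.199640 + 1.148858) = 1.1612

1.1612 m


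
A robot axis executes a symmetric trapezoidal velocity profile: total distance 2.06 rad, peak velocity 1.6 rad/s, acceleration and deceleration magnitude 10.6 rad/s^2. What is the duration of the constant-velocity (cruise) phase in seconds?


t_acc = v/a = 0.150943 s, d_acc = v^2/(2a) = 0.120755 rad each
d_cruise = 2.06 - 2*0.120755 = 1.818490 rad
t_cruise = d_cruise/v = 1.818490/1.6 = 1.1366

1.1366 s


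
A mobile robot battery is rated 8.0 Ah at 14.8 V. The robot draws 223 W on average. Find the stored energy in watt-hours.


E = capacity * V = 8.0*14.8 = 118.4000

118.4000 Wh


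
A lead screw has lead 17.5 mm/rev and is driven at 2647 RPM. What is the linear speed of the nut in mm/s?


v = lead * (RPM/60) = 17.5*2647/60 = 772.0417

772.0417 mm/s


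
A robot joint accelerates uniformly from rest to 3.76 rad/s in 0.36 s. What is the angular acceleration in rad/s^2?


alpha = delta_omega / t = 3.76 / 0.36 = 10.4444

10.4444 rad/s^2
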